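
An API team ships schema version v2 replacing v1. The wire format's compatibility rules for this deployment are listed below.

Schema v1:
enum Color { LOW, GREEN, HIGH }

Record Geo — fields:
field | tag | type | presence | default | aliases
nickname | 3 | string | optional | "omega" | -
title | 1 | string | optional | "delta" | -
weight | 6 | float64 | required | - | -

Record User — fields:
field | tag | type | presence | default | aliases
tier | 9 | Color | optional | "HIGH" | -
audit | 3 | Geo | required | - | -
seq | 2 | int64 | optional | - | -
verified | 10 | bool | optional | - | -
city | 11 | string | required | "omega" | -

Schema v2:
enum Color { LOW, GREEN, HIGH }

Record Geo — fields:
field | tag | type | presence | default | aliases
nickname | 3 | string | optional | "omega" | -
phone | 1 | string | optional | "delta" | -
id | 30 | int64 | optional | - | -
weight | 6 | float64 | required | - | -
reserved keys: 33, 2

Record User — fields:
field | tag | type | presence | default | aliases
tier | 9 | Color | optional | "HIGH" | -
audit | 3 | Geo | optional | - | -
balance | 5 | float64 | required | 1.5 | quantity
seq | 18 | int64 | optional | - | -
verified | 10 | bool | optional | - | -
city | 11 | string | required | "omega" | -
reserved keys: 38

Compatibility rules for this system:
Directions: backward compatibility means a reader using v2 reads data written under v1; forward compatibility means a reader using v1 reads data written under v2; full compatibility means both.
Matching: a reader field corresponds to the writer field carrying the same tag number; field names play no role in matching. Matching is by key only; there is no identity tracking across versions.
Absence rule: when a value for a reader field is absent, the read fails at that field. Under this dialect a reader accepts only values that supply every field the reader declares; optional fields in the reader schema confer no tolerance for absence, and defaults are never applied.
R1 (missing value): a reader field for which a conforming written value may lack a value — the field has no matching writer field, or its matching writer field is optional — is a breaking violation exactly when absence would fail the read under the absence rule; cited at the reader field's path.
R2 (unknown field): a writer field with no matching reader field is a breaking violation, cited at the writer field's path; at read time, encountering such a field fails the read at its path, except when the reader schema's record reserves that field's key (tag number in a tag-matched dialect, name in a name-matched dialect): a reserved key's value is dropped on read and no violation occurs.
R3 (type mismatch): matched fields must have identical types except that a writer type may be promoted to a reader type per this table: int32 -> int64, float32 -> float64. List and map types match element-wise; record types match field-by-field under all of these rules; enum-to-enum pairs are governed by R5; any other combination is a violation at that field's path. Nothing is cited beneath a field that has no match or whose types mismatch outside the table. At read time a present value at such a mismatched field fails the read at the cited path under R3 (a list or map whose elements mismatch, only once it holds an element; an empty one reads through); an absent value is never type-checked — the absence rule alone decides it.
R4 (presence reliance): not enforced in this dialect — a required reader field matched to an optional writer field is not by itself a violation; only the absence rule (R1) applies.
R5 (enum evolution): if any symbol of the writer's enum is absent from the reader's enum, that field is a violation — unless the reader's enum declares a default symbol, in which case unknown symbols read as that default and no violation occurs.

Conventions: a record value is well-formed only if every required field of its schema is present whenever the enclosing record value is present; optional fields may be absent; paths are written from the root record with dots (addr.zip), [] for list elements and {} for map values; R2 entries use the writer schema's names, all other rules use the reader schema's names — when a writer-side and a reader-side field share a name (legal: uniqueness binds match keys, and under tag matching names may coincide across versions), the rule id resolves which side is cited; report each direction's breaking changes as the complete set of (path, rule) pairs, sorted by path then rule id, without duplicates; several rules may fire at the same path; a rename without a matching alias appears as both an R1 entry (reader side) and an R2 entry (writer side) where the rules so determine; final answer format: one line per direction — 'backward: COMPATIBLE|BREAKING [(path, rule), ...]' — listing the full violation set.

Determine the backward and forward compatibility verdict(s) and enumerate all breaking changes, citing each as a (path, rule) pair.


in User below, arrows point writer -> reader
backward pass over User, reader schema v2, writer schema v1:
  tier: Color -> Color, writer optional; from tier
  audit: Geo -> Geo, writer required; from audit
  balance has no writer counterpart
  seq has no writer counterpart
  verified: bool -> bool, writer optional; from verified
  city: string -> string, writer required; from city
  seq (writer side), unknown to reader
  audit.nickname: string -> string, writer optional; from audit.nickname
  audit.phone: string -> string, writer optional; from audit.title
  audit.id has no writer counterpart
  audit.weight: float64 -> float64, writer required; from audit.weight
  rule R1 violated at audit.id
  rule R1 violated at audit.nickname
  rule R1 violated at audit.phone
  rule R1 violated at balance
  rule R1 violated at seq
  rule R2 violated at seq
  rule R1 violated at tier
  rule R1 violated at verified
  backward on User therefore BREAKING (8)
forward pass over User, reader schema v1, writer schema v2:
  tier: Color -> Color, writer optional; from tier
  audit: Geo -> Geo, writer optional; from audit
  seq has no writer counterpart
  verified: bool -> bool, writer optional; from verified
  city: string -> string, writer required; from city
  balance (writer side), unknown to reader
  seq (writer side), unknown to reader
  audit.nickname: string -> string, writer optional; from audit.nickname
  audit.title: string -> string, writer optional; from audit.phone
  audit.weight: float64 -> float64, writer required; from audit.weight
  audit.id (writer side), unknown to reader
  rule R1 violated at audit
  rule R2 violated at audit.id
  rule R1 violated at audit.nickname
  rule R1 violated at audit.title
  rule R2 violated at balance
  rule R1 violated at seq
  rule R2 violated at seq
  rule R1 violated at tier
  rule R1 violated at verified
  forward on User therefore BREAKING (9)

backward: BREAKING [(audit.id, R1), (audit.nickname, R1), (audit.phone, R1), (balance, R1), (seq, R1), (seq, R2), (tier, R1), (verified, R1)]; forward: BREAKING [(audit, R1), (audit.id, R2), (audit.nickname, R1), (audit.title, R1), (balance, R2), (seq, R1), (seq, R2), (tier, R1), (verified, R1)]


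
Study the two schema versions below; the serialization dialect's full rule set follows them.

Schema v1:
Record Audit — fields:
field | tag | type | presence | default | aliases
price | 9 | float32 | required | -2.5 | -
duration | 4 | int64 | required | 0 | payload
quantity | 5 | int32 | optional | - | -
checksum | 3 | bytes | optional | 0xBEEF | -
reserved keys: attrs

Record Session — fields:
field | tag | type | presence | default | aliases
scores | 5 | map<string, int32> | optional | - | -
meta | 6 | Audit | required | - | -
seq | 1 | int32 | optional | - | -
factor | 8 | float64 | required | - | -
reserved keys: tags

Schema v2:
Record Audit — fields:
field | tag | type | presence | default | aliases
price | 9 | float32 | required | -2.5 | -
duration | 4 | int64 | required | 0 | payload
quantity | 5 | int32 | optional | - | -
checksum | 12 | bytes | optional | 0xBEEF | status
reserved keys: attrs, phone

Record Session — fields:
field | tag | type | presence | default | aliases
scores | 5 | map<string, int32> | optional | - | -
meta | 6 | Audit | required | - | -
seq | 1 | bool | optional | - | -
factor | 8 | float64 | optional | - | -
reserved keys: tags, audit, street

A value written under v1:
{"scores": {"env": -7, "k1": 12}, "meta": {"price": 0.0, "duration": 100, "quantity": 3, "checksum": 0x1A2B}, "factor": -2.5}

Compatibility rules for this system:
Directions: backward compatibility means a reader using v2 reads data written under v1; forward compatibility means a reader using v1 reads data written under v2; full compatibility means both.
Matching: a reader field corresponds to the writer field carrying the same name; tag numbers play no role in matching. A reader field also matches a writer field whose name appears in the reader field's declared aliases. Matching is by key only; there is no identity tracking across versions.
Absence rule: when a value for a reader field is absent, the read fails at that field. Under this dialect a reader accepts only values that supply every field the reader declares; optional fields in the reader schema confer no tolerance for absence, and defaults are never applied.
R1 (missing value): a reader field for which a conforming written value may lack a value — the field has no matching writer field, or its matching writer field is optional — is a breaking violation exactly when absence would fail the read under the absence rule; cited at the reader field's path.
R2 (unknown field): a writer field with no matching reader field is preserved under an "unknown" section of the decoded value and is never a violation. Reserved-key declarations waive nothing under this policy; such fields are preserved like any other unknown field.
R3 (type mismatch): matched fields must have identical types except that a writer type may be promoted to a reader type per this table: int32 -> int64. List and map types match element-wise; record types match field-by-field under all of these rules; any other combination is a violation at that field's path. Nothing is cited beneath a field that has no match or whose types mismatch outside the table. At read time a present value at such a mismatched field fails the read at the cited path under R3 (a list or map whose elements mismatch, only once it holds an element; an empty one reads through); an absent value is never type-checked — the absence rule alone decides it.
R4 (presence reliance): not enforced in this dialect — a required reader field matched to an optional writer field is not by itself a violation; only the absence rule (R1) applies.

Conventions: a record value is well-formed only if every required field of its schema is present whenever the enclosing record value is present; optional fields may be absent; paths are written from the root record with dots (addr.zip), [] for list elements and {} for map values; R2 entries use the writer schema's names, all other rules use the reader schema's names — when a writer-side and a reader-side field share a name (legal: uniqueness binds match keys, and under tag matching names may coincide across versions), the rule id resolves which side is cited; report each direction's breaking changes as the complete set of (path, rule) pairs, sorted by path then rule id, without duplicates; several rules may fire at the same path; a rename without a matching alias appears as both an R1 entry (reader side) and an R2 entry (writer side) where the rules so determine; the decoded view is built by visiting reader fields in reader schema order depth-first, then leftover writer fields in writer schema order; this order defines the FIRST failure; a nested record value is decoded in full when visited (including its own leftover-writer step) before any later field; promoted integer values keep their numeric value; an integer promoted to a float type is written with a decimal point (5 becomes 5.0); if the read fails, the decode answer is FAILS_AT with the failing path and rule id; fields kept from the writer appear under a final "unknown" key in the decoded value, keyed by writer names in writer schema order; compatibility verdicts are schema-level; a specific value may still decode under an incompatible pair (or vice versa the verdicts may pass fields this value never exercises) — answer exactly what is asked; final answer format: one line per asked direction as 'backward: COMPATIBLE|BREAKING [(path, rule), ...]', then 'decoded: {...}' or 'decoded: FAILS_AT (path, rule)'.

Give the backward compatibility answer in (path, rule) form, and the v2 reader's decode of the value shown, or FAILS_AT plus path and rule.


backward: BREAKING [(meta.checksum, R1), (meta.quantity, R1), (scores, R1), (seq, R1), (seq, R3)]; decoded: FAILS_AT (seq, R1)

arrows below run writer -> reader for Session
backward for Session (reader v2, writer v1):
  scores <- scores (map<string, int32> -> map<string, int32>, writer optional)
  meta <- meta (Audit -> Audit, writer required)
  seq <- seq (int32 -> bool, writer optional)
  factor <- factor (float64 -> float64, writer required)
  meta.price <- meta.price (float32 -> float32, writer required)
  meta.duration <- meta.duration (int64 -> int64, writer required)
  meta.quantity <- meta.quantity (int32 -> int32, writer optional)
  meta.checksum <- meta.checksum (bytes -> bytes, writer optional)
  violation R1 at meta.checksum
  violation R1 at meta.quantity
  violation R1 at scores
  violation R1 at seq
  violation R3 at seq
  => backward verdict for Session: BREAKING, 5 violation(s)
decode walk for Session under reader schema v2:
  scores := {"env": -7, "k1": 12}
  meta.price := 0.0
  meta.duration := 100
  meta.quantity := 3
  meta.checksum := 0x1A2B
  read fails at seq under R1 (no fill)
  => FAILS_AT (seq, R1)
the rest of the Session diff is inert for this question:
  field checksum in record Audit: tag 3 changed to 12 -> inert for the asked Session verdict: nothing fires
  field factor in record Session: required changed to optional -> fires only in the forward direction of Session, which is not asked here


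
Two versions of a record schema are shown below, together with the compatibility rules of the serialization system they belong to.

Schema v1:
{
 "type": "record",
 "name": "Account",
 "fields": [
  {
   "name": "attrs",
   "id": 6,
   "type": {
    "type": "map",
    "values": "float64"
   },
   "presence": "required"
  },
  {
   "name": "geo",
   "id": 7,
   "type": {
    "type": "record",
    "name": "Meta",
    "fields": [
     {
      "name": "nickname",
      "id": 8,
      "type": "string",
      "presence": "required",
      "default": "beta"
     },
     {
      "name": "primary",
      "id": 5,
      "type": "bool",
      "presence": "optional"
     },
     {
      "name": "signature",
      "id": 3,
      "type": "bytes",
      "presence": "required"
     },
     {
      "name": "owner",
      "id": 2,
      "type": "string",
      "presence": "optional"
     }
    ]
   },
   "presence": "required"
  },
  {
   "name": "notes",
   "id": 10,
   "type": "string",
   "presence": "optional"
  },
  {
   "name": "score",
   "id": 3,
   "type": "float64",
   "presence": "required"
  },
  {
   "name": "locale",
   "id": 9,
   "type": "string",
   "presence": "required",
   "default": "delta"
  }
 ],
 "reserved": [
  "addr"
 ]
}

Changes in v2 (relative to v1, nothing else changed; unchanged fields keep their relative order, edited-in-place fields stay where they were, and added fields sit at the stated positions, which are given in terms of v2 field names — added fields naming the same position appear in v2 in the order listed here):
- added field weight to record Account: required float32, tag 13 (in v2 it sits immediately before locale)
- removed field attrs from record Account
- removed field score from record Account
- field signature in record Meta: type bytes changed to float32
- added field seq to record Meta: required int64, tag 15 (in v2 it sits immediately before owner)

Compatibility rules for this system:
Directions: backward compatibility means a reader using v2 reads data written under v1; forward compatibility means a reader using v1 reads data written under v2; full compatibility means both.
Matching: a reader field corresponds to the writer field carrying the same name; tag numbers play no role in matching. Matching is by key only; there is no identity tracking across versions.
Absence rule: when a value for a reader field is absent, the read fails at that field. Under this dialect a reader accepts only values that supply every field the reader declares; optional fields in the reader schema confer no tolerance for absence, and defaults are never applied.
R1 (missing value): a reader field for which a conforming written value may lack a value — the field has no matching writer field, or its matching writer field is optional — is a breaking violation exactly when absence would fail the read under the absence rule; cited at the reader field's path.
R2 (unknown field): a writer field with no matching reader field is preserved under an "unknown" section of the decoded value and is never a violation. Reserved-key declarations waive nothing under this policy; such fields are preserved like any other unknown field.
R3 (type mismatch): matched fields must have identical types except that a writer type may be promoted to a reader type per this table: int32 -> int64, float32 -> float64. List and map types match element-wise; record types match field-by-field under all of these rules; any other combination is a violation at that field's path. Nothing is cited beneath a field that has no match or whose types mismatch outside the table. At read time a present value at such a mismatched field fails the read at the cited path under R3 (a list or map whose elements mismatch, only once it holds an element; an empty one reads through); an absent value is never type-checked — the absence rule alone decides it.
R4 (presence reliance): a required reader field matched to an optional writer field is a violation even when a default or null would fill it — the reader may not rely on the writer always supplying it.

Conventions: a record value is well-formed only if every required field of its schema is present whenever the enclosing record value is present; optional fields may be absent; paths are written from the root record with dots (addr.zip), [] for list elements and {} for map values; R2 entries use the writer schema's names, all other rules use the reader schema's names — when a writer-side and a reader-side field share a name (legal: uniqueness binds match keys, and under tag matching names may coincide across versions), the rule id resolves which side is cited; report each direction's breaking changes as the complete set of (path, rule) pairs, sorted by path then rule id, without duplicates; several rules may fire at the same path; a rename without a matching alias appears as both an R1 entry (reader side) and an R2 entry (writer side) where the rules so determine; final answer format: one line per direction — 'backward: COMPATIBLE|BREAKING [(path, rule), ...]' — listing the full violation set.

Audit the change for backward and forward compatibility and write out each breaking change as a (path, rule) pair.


backward: BREAKING [(geo.owner, R1), (geo.primary, R1), (geo.seq, R1), (geo.signature, R3), (notes, R1), (weight, R1)]; forward: BREAKING [(attrs, R1), (geo.owner, R1), (geo.primary, R1), (geo.signature, R3), (notes, R1), (score, R1)]

each type pair in Account: writer, then reader
checking backward for Account: reader v2 against writer v1:
  writer required, Meta -> Meta: reader geo maps from writer geo
  writer optional, string -> string: reader notes maps from writer notes
  no writer field matches reader weight
  writer required, string -> string: reader locale maps from writer locale
  leftover writer field: attrs
  leftover writer field: score
  writer required, string -> string: reader geo.nickname maps from writer geo.nickname
  writer optional, bool -> bool: reader geo.primary maps from writer geo.primary
  writer required, bytes -> float32: reader geo.signature maps from writer geo.signature
  no writer field matches reader geo.seq
  writer optional, string -> string: reader geo.owner maps from writer geo.owner
  breaking: (geo.owner, R1)
  breaking: (geo.primary, R1)
  breaking: (geo.seq, R1)
  breaking: (geo.signature, R3)
  breaking: (notes, R1)
  breaking: (weight, R1)
  => 6 violation(s): backward is BREAKING for Account
checking forward for Account: reader v1 against writer v2:
  no writer field matches reader attrs
  writer required, Meta -> Meta: reader geo maps from writer geo
  writer optional, string -> string: reader notes maps from writer notes
  no writer field matches reader score
  writer required, string -> string: reader locale maps from writer locale
  leftover writer field: weight
  writer required, string -> string: reader geo.nickname maps from writer geo.nickname
  writer optional, bool -> bool: reader geo.primary maps from writer geo.primary
  writer required, float32 -> bytes: reader geo.signature maps from writer geo.signature
  writer optional, string -> string: reader geo.owner maps from writer geo.owner
  leftover writer field: geo.seq
  breaking: (attrs, R1)
  breaking: (geo.owner, R1)
  breaking: (geo.primary, R1)
  breaking: (geo.signature, R3)
  breaking: (notes, R1)
  breaking: (score, R1)
  => 6 violation(s): forward is BREAKING for Account


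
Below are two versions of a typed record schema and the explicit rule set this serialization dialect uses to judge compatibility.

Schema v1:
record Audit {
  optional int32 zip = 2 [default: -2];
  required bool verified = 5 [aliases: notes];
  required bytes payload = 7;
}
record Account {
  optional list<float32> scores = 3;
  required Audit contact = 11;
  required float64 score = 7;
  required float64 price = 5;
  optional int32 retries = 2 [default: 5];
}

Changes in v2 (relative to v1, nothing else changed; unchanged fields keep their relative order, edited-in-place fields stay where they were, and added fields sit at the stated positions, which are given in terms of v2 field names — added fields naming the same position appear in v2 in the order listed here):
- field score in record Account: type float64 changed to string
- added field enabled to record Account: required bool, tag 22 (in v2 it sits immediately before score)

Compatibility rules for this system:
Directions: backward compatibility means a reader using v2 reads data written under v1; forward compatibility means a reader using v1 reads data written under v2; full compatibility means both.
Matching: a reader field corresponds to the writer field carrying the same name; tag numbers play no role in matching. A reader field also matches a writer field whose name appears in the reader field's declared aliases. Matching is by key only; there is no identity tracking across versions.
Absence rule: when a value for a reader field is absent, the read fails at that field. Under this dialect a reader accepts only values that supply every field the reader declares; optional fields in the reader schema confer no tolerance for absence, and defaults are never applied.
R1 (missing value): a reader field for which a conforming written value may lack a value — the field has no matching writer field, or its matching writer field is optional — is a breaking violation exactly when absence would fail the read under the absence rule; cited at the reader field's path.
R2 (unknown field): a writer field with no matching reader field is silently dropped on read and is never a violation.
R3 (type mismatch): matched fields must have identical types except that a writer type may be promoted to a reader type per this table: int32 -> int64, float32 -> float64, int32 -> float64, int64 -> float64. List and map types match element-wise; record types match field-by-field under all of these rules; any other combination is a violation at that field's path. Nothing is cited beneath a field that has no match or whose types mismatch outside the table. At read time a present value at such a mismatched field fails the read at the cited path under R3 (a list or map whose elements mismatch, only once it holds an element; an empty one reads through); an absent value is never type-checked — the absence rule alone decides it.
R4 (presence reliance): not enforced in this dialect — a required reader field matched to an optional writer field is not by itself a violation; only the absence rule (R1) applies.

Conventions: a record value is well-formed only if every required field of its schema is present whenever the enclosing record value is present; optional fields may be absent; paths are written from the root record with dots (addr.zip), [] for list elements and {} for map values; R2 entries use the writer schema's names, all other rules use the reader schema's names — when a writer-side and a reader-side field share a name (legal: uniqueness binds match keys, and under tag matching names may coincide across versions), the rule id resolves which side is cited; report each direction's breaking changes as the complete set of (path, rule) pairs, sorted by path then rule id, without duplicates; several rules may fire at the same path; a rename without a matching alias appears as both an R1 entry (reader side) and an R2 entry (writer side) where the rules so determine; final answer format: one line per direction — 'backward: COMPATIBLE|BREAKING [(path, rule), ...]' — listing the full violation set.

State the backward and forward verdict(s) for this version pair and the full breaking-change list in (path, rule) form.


in Account below, arrows point writer -> reader
backward analysis of Account with v2 as reader and v1 as writer:
  scores <- scores (list<float32> -> list<float32>, writer optional)
  contact <- contact (Audit -> Audit, writer required)
  enabled: no writer-side match
  score <- score (float64 -> string, writer required)
  price <- price (float64 -> float64, writer required)
  retries <- retries (int32 -> int32, writer optional)
  contact.zip <- contact.zip (int32 -> int32, writer optional)
  contact.verified <- contact.verified (bool -> bool, writer required)
  contact.payload <- contact.payload (bytes -> bytes, writer required)
  R1 fires at contact.zip
  R1 fires at enabled
  R1 fires at retries
  R3 fires at score
  R1 fires at scores
  => 5 violation(s): backward is BREAKING for Account
forward analysis of Account with v1 as reader and v2 as writer:
  scores <- scores (list<float32> -> list<float32>, writer optional)
  contact <- contact (Audit -> Audit, writer required)
  score <- score (string -> float64, writer required)
  price <- price (float64 -> float64, writer required)
  retries <- retries (int32 -> int32, writer optional)
  enabled (writer side), unknown to reader
  contact.zip <- contact.zip (int32 -> int32, writer optional)
  contact.verified <- contact.verified (bool -> bool, writer required)
  contact.payload <- contact.payload (bytes -> bytes, writer required)
  R1 fires at contact.zip
  R1 fires at retries
  R3 fires at score
  R1 fires at scores
  => 4 violation(s): forward is BREAKING for Account

backward: BREAKING [(contact.zip, R1), (enabled, R1), (retries, R1), (score, R3), (scores, R1)]; forward: BREAKING [(contact.zip, R1), (retries, R1), (score, R3), (scores, R1)]


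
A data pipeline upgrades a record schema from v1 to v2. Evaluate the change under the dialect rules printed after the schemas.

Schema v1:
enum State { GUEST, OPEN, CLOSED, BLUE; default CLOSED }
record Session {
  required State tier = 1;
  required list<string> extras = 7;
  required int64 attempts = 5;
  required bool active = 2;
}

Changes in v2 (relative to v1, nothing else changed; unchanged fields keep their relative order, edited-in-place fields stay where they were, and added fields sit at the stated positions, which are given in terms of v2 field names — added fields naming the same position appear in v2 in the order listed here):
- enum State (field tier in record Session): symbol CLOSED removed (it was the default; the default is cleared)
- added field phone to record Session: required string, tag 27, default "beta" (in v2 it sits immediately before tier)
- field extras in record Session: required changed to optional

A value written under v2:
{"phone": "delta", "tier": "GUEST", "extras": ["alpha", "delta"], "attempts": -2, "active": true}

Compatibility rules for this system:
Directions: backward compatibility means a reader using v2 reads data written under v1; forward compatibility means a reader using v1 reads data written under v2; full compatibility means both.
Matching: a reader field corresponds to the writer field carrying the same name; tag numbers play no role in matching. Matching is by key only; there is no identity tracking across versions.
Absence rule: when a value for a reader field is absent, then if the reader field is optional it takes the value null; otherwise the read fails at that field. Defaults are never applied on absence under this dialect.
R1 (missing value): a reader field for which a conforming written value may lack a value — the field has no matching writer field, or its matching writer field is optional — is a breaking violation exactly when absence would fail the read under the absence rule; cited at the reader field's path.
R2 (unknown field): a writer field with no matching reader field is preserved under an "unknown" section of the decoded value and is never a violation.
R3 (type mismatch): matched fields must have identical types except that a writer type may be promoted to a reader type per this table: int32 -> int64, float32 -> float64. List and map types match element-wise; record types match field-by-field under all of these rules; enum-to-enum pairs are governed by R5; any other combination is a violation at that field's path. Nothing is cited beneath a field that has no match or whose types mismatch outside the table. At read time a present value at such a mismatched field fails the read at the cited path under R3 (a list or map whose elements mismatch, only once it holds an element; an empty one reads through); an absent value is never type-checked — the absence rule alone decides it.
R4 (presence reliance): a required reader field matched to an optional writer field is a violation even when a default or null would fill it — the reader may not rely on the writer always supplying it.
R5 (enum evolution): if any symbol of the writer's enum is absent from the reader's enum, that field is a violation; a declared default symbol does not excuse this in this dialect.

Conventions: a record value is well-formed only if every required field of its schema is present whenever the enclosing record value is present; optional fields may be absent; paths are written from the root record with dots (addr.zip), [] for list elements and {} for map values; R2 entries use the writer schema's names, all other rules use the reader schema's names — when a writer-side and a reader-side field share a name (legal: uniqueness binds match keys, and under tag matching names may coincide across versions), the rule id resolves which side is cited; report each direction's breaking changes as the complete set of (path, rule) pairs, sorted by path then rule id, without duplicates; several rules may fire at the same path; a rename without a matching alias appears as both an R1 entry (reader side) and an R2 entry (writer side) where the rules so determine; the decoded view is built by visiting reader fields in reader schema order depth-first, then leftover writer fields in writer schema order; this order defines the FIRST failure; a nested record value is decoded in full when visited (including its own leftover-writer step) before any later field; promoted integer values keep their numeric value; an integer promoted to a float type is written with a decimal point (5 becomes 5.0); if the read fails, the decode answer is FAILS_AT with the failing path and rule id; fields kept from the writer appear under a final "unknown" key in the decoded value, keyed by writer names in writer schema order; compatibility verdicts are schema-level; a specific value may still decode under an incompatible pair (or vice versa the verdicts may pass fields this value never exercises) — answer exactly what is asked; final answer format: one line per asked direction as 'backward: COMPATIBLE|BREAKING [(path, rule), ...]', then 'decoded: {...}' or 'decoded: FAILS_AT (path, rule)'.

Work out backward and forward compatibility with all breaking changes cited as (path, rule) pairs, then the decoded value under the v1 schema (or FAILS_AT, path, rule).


arrows below run writer -> reader for Session
backward pass over Session, reader schema v2, writer schema v1:
  phone has no writer counterpart
  tier <- tier (State -> State, writer required)
  extras <- extras (list<string> -> list<string>, writer required)
  attempts <- attempts (int64 -> int64, writer required)
  active <- active (bool -> bool, writer required)
  breaking: (phone, R1)
  breaking: (tier, R5)
  backward on Session therefore BREAKING (2)
forward pass over Session, reader schema v1, writer schema v2:
  tier <- tier (State -> State, writer required)
  extras <- extras (list<string> -> list<string>, writer optional)
  attempts <- attempts (int64 -> int64, writer required)
  active <- active (bool -> bool, writer required)
  writer field phone has no reader counterpart
  breaking: (extras, R1)
  breaking: (extras, R4)
  forward on Session therefore BREAKING (2)
decoding the Session value with the v1 reader:
  tier := "GUEST"
  extras := ["alpha", "delta"]
  attempts := -2
  active := true
  writer phone: kept under "unknown"
  => decoded: {"tier": "GUEST", "extras": ["alpha", "delta"], "attempts": -2, "active": true, "unknown": {"phone": "delta"}}

backward: BREAKING [(phone, R1), (tier, R5)]; forward: BREAKING [(extras, R1), (extras, R4)]; decoded: {"tier": "GUEST", "extras": ["alpha", "delta"], "attempts": -2, "active": true, "unknown": {"phone": "delta"}}


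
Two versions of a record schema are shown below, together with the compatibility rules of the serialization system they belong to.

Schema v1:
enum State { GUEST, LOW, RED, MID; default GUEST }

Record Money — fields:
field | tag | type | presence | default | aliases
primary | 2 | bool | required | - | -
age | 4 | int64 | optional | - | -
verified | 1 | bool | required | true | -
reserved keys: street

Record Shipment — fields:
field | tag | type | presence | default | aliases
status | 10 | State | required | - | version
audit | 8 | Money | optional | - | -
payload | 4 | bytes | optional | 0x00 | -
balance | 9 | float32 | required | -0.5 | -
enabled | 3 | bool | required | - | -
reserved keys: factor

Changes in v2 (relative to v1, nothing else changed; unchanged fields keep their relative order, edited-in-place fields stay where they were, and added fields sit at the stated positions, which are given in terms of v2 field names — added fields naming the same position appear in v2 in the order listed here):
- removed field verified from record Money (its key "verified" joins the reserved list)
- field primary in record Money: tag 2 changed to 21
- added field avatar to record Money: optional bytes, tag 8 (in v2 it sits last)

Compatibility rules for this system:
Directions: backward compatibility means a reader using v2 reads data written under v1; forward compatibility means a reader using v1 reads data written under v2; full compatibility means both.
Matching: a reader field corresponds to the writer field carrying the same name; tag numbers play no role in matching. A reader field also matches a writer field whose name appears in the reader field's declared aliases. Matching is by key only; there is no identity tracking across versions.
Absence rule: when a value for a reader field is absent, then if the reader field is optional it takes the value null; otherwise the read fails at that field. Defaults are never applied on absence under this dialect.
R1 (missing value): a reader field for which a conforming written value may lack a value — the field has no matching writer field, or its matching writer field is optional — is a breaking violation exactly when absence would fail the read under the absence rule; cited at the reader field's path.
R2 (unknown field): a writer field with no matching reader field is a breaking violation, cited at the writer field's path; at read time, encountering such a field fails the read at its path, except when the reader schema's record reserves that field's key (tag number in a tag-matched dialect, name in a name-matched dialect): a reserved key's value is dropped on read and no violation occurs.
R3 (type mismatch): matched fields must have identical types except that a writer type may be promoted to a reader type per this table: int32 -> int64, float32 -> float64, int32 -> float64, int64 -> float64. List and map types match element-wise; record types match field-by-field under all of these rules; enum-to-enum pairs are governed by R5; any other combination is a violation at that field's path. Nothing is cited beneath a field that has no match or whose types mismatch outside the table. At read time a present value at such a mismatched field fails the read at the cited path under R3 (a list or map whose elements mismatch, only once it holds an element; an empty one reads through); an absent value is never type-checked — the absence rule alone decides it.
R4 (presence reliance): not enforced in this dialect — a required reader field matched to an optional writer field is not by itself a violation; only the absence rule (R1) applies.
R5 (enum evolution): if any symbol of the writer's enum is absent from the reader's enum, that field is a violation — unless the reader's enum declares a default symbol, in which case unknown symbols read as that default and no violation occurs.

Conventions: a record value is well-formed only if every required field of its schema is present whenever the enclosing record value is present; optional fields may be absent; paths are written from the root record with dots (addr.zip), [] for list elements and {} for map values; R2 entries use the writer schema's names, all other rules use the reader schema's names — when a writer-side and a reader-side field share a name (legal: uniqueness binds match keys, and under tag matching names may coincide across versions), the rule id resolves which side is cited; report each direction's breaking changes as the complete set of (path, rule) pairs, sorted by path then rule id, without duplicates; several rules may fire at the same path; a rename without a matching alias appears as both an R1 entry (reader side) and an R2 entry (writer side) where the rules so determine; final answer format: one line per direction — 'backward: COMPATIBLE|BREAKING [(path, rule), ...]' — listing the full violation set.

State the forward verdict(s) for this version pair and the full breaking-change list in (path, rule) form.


forward: BREAKING [(audit.avatar, R2), (audit.verified, R1)]

in Shipment below, arrows point writer -> reader
forward for Shipment (reader v1, writer v2):
  status: State -> State, writer required; from status
  audit: Money -> Money, writer optional; from audit
  payload: bytes -> bytes, writer optional; from payload
  balance: float32 -> float32, writer required; from balance
  enabled: bool -> bool, writer required; from enabled
  audit.primary: bool -> bool, writer required; from audit.primary
  audit.age: int64 -> int64, writer optional; from audit.age
  no writer field matches reader audit.verified
  audit.avatar (writer side), unknown to reader
  R2 fires at audit.avatar
  R1 fires at audit.verified
  forward on Shipment therefore BREAKING (2)
ruling out the remaining Shipment differences:
  field primary in record Money: tag 2 changed to 21 -> no rule fires on it in Shipment's dialect; the asked verdict holds


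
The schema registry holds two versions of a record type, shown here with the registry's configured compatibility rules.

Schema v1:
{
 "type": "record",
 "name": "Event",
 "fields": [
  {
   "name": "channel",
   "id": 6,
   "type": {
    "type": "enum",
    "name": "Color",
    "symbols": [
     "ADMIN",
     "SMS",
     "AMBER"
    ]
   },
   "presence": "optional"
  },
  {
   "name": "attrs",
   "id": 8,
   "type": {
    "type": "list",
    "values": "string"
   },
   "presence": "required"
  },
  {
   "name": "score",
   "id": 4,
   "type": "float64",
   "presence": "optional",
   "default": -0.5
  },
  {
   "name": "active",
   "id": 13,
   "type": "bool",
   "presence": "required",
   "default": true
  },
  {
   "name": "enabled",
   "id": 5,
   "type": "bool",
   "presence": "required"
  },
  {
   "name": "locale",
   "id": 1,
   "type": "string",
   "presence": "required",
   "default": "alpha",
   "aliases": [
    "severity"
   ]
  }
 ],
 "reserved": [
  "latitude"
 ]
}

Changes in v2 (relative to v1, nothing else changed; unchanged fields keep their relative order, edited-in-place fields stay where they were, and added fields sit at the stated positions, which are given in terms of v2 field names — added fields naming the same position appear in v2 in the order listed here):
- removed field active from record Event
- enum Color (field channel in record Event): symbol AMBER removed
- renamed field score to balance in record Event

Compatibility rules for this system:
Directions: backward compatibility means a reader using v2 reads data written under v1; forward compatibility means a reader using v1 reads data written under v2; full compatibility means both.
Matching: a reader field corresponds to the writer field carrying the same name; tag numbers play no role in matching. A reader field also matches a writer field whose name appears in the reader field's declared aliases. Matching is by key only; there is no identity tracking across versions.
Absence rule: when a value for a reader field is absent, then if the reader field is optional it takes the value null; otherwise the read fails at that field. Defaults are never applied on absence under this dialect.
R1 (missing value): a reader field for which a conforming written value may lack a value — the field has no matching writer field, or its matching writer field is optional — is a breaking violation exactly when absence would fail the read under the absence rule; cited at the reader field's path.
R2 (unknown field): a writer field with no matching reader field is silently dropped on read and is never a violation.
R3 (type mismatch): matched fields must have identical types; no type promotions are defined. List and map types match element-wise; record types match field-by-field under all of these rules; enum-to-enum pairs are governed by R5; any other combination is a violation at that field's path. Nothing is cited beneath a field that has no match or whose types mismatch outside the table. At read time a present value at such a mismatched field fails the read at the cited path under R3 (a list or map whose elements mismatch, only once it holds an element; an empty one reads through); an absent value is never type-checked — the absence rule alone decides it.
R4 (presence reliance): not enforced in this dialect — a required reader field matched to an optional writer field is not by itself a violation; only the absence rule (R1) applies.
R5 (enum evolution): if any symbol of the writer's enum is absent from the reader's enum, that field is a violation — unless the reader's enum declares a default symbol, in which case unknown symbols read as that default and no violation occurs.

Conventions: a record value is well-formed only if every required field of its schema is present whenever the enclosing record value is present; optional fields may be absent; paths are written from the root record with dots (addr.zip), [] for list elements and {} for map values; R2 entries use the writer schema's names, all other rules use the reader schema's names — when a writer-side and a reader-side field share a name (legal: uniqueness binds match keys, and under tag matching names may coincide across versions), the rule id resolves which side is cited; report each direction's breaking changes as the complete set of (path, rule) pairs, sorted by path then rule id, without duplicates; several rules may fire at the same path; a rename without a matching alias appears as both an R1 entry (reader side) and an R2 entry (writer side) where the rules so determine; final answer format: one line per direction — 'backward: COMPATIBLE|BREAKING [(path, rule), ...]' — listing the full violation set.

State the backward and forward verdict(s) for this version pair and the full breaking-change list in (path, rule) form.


the writer's type comes first in each Event pair
backward on Event — v2 reading data written by v1:
  channel: Color -> Color, writer optional; from channel
  attrs: list<string> -> list<string>, writer required; from attrs
  balance has no writer counterpart
  enabled: bool -> bool, writer required; from enabled
  locale: string -> string, writer required; from locale
  writer score: unknown to reader
  writer active: unknown to reader
  breaking: (channel, R5)
  backward on Event therefore BREAKING (1)
forward on Event — v1 reading data written by v2:
  channel: Color -> Color, writer optional; from channel
  attrs: list<string> -> list<string>, writer required; from attrs
  score has no writer counterpart
  active has no writer counterpart
  enabled: bool -> bool, writer required; from enabled
  locale: string -> string, writer required; from locale
  writer balance: unknown to reader
  breaking: (active, R1)
  forward on Event therefore BREAKING (1)

backward: BREAKING [(channel, R5)]; forward: BREAKING [(active, R1)]
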